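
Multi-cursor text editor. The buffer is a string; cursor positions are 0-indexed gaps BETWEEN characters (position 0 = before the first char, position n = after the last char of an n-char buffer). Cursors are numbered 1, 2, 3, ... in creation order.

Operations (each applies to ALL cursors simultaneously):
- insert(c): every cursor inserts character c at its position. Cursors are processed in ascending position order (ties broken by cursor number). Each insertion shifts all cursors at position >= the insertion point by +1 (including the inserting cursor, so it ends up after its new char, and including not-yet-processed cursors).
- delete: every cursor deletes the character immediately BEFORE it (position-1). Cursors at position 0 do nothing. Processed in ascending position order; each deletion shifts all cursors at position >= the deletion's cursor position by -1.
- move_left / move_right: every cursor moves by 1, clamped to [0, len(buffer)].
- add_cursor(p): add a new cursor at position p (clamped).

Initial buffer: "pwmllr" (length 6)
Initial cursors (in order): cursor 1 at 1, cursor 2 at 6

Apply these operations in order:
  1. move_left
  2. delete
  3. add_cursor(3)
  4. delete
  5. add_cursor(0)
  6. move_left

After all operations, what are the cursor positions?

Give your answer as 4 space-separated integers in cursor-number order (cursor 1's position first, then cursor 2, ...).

After op 1 (move_left): buffer="pwmllr" (len 6), cursors c1@0 c2@5, authorship ......
After op 2 (delete): buffer="pwmlr" (len 5), cursors c1@0 c2@4, authorship .....
After op 3 (add_cursor(3)): buffer="pwmlr" (len 5), cursors c1@0 c3@3 c2@4, authorship .....
After op 4 (delete): buffer="pwr" (len 3), cursors c1@0 c2@2 c3@2, authorship ...
After op 5 (add_cursor(0)): buffer="pwr" (len 3), cursors c1@0 c4@0 c2@2 c3@2, authorship ...
After op 6 (move_left): buffer="pwr" (len 3), cursors c1@0 c4@0 c2@1 c3@1, authorship ...

Answer: 0 1 1 0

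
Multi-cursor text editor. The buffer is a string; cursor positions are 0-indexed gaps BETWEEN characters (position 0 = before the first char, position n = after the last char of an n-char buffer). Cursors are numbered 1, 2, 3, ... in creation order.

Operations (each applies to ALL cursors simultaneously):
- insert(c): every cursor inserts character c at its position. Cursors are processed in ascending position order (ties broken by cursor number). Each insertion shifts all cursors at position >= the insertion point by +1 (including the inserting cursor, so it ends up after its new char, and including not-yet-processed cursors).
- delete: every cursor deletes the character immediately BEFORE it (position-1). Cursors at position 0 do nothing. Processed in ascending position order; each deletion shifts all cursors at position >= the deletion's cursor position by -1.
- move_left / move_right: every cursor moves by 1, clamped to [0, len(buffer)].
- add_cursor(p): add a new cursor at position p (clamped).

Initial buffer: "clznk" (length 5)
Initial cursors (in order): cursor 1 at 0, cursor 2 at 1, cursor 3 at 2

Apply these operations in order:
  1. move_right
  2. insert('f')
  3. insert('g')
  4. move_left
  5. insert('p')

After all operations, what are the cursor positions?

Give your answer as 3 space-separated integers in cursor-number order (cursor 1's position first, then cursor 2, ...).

After op 1 (move_right): buffer="clznk" (len 5), cursors c1@1 c2@2 c3@3, authorship .....
After op 2 (insert('f')): buffer="cflfzfnk" (len 8), cursors c1@2 c2@4 c3@6, authorship .1.2.3..
After op 3 (insert('g')): buffer="cfglfgzfgnk" (len 11), cursors c1@3 c2@6 c3@9, authorship .11.22.33..
After op 4 (move_left): buffer="cfglfgzfgnk" (len 11), cursors c1@2 c2@5 c3@8, authorship .11.22.33..
After op 5 (insert('p')): buffer="cfpglfpgzfpgnk" (len 14), cursors c1@3 c2@7 c3@11, authorship .111.222.333..

Answer: 3 7 11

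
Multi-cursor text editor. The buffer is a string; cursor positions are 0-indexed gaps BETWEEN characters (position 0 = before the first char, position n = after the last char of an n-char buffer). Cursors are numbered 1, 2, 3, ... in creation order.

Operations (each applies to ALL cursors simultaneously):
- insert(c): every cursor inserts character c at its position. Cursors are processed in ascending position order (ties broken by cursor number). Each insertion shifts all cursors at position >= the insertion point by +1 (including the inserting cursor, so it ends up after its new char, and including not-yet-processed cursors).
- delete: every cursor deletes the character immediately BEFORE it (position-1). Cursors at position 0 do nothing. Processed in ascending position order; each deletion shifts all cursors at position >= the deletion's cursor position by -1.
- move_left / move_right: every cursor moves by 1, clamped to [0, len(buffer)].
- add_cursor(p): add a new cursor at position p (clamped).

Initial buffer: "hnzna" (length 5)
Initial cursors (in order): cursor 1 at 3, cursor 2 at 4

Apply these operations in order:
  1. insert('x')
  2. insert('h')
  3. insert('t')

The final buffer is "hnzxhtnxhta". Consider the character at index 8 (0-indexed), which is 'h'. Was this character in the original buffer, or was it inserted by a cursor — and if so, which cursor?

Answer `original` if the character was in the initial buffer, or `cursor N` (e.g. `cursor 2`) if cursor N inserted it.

Answer: cursor 2

Derivation:
After op 1 (insert('x')): buffer="hnzxnxa" (len 7), cursors c1@4 c2@6, authorship ...1.2.
After op 2 (insert('h')): buffer="hnzxhnxha" (len 9), cursors c1@5 c2@8, authorship ...11.22.
After op 3 (insert('t')): buffer="hnzxhtnxhta" (len 11), cursors c1@6 c2@10, authorship ...111.222.
Authorship (.=original, N=cursor N): . . . 1 1 1 . 2 2 2 .
Index 8: author = 2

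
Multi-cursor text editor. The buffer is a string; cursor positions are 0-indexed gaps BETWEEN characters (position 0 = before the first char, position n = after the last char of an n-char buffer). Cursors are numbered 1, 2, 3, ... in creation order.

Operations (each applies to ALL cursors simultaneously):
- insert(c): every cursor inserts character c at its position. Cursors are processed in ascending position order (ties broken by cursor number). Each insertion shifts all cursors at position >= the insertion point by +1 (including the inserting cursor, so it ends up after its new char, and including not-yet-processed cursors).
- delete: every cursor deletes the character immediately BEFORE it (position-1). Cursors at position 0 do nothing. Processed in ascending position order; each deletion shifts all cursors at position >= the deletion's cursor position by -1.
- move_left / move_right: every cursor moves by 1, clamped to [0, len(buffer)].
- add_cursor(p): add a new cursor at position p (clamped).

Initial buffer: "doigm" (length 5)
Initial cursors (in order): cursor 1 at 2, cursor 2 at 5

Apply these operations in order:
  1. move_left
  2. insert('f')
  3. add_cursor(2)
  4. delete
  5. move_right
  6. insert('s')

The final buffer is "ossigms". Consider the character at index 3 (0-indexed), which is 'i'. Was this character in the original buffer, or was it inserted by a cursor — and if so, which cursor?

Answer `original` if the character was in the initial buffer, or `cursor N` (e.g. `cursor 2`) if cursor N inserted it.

Answer: original

Derivation:
After op 1 (move_left): buffer="doigm" (len 5), cursors c1@1 c2@4, authorship .....
After op 2 (insert('f')): buffer="dfoigfm" (len 7), cursors c1@2 c2@6, authorship .1...2.
After op 3 (add_cursor(2)): buffer="dfoigfm" (len 7), cursors c1@2 c3@2 c2@6, authorship .1...2.
After op 4 (delete): buffer="oigm" (len 4), cursors c1@0 c3@0 c2@3, authorship ....
After op 5 (move_right): buffer="oigm" (len 4), cursors c1@1 c3@1 c2@4, authorship ....
After op 6 (insert('s')): buffer="ossigms" (len 7), cursors c1@3 c3@3 c2@7, authorship .13...2
Authorship (.=original, N=cursor N): . 1 3 . . . 2
Index 3: author = original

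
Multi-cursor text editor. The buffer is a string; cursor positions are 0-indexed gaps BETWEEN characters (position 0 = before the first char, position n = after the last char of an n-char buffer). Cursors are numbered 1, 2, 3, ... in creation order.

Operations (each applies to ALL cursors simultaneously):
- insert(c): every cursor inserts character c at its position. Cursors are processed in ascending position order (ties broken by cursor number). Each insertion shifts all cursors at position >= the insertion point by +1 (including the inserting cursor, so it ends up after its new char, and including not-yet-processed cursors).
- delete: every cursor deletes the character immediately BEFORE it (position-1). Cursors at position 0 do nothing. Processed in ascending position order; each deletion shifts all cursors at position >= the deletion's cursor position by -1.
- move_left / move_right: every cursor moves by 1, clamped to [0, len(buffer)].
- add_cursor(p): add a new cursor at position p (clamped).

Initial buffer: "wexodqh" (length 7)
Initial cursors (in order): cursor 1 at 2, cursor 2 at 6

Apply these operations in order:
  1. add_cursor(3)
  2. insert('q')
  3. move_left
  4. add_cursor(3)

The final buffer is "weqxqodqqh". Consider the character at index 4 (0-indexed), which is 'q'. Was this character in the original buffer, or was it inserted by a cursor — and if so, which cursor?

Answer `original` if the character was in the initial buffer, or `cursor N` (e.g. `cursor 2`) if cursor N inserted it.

After op 1 (add_cursor(3)): buffer="wexodqh" (len 7), cursors c1@2 c3@3 c2@6, authorship .......
After op 2 (insert('q')): buffer="weqxqodqqh" (len 10), cursors c1@3 c3@5 c2@9, authorship ..1.3...2.
After op 3 (move_left): buffer="weqxqodqqh" (len 10), cursors c1@2 c3@4 c2@8, authorship ..1.3...2.
After op 4 (add_cursor(3)): buffer="weqxqodqqh" (len 10), cursors c1@2 c4@3 c3@4 c2@8, authorship ..1.3...2.
Authorship (.=original, N=cursor N): . . 1 . 3 . . . 2 .
Index 4: author = 3

Answer: cursor 3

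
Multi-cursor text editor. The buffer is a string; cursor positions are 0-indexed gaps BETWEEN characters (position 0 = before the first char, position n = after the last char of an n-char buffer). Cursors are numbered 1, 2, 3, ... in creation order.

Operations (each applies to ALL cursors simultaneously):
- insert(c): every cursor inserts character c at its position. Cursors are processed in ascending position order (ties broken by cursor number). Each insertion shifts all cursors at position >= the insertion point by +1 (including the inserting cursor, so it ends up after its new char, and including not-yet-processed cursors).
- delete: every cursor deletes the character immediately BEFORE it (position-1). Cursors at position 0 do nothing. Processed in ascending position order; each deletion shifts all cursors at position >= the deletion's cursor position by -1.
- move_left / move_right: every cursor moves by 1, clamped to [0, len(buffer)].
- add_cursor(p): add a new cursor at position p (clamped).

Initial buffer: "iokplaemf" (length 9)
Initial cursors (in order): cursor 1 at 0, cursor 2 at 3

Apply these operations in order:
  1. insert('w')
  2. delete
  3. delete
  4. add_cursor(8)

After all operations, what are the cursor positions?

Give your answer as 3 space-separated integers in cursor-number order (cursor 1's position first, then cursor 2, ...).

Answer: 0 2 8

Derivation:
After op 1 (insert('w')): buffer="wiokwplaemf" (len 11), cursors c1@1 c2@5, authorship 1...2......
After op 2 (delete): buffer="iokplaemf" (len 9), cursors c1@0 c2@3, authorship .........
After op 3 (delete): buffer="ioplaemf" (len 8), cursors c1@0 c2@2, authorship ........
After op 4 (add_cursor(8)): buffer="ioplaemf" (len 8), cursors c1@0 c2@2 c3@8, authorship ........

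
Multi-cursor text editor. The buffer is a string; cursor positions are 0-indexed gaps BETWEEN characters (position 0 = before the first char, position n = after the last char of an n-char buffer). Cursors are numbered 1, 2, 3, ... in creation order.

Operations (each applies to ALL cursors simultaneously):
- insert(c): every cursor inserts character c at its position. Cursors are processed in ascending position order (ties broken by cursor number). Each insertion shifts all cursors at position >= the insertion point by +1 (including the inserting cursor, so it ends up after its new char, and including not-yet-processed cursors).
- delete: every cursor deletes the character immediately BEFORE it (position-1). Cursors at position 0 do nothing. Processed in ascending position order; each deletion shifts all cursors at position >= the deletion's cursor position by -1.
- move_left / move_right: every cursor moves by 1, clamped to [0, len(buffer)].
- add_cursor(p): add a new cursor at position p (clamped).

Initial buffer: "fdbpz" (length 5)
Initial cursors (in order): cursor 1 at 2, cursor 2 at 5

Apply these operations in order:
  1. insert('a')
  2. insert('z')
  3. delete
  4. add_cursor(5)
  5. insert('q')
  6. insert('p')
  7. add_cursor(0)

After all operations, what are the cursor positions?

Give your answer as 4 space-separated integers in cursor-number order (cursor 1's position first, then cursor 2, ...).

Answer: 5 13 9 0

Derivation:
After op 1 (insert('a')): buffer="fdabpza" (len 7), cursors c1@3 c2@7, authorship ..1...2
After op 2 (insert('z')): buffer="fdazbpzaz" (len 9), cursors c1@4 c2@9, authorship ..11...22
After op 3 (delete): buffer="fdabpza" (len 7), cursors c1@3 c2@7, authorship ..1...2
After op 4 (add_cursor(5)): buffer="fdabpza" (len 7), cursors c1@3 c3@5 c2@7, authorship ..1...2
After op 5 (insert('q')): buffer="fdaqbpqzaq" (len 10), cursors c1@4 c3@7 c2@10, authorship ..11..3.22
After op 6 (insert('p')): buffer="fdaqpbpqpzaqp" (len 13), cursors c1@5 c3@9 c2@13, authorship ..111..33.222
After op 7 (add_cursor(0)): buffer="fdaqpbpqpzaqp" (len 13), cursors c4@0 c1@5 c3@9 c2@13, authorship ..111..33.222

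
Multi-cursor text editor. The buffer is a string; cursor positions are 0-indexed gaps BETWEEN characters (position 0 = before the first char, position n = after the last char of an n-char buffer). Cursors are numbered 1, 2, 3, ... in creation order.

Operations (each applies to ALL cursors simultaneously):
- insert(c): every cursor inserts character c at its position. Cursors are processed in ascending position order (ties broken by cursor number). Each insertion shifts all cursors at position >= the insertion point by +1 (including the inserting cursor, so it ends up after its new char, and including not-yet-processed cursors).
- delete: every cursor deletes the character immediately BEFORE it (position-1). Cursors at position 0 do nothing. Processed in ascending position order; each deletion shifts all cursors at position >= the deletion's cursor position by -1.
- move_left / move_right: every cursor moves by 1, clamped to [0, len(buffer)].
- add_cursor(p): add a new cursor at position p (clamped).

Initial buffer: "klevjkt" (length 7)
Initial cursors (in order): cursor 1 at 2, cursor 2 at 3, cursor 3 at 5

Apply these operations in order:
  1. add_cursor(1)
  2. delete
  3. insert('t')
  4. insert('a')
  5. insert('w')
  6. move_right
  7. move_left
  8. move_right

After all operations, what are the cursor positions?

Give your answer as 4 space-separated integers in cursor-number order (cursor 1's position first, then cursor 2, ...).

Answer: 10 10 14 10

Derivation:
After op 1 (add_cursor(1)): buffer="klevjkt" (len 7), cursors c4@1 c1@2 c2@3 c3@5, authorship .......
After op 2 (delete): buffer="vkt" (len 3), cursors c1@0 c2@0 c4@0 c3@1, authorship ...
After op 3 (insert('t')): buffer="tttvtkt" (len 7), cursors c1@3 c2@3 c4@3 c3@5, authorship 124.3..
After op 4 (insert('a')): buffer="tttaaavtakt" (len 11), cursors c1@6 c2@6 c4@6 c3@9, authorship 124124.33..
After op 5 (insert('w')): buffer="tttaaawwwvtawkt" (len 15), cursors c1@9 c2@9 c4@9 c3@13, authorship 124124124.333..
After op 6 (move_right): buffer="tttaaawwwvtawkt" (len 15), cursors c1@10 c2@10 c4@10 c3@14, authorship 124124124.333..
After op 7 (move_left): buffer="tttaaawwwvtawkt" (len 15), cursors c1@9 c2@9 c4@9 c3@13, authorship 124124124.333..
After op 8 (move_right): buffer="tttaaawwwvtawkt" (len 15), cursors c1@10 c2@10 c4@10 c3@14, authorship 124124124.333..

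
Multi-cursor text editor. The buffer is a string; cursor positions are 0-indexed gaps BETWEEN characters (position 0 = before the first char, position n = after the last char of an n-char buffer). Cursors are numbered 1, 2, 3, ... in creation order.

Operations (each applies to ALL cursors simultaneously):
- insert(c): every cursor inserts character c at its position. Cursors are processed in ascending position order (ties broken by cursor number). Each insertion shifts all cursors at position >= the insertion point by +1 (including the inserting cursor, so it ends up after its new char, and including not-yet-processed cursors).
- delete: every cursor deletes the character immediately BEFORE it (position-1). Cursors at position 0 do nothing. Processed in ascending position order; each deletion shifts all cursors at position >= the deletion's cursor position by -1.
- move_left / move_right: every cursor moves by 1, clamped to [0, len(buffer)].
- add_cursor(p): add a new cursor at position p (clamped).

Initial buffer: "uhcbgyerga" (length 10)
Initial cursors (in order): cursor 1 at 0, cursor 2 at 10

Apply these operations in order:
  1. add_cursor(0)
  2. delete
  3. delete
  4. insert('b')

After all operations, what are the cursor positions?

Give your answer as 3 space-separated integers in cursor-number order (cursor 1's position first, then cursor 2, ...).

Answer: 2 11 2

Derivation:
After op 1 (add_cursor(0)): buffer="uhcbgyerga" (len 10), cursors c1@0 c3@0 c2@10, authorship ..........
After op 2 (delete): buffer="uhcbgyerg" (len 9), cursors c1@0 c3@0 c2@9, authorship .........
After op 3 (delete): buffer="uhcbgyer" (len 8), cursors c1@0 c3@0 c2@8, authorship ........
After op 4 (insert('b')): buffer="bbuhcbgyerb" (len 11), cursors c1@2 c3@2 c2@11, authorship 13........2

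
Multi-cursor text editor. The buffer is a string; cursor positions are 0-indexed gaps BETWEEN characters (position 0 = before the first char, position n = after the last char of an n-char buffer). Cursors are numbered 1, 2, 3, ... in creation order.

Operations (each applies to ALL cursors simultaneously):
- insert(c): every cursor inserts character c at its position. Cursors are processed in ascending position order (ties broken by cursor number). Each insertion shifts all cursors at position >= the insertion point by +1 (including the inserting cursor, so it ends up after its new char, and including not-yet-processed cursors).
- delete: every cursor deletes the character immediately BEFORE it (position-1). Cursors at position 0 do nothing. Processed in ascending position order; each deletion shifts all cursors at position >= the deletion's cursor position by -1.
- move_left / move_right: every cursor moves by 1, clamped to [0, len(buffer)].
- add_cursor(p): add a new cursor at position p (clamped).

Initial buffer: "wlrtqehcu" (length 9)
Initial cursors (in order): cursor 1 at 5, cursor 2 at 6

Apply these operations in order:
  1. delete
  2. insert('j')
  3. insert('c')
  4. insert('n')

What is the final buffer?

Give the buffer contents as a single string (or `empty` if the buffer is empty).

Answer: wlrtjjccnnhcu

Derivation:
After op 1 (delete): buffer="wlrthcu" (len 7), cursors c1@4 c2@4, authorship .......
After op 2 (insert('j')): buffer="wlrtjjhcu" (len 9), cursors c1@6 c2@6, authorship ....12...
After op 3 (insert('c')): buffer="wlrtjjcchcu" (len 11), cursors c1@8 c2@8, authorship ....1212...
After op 4 (insert('n')): buffer="wlrtjjccnnhcu" (len 13), cursors c1@10 c2@10, authorship ....121212...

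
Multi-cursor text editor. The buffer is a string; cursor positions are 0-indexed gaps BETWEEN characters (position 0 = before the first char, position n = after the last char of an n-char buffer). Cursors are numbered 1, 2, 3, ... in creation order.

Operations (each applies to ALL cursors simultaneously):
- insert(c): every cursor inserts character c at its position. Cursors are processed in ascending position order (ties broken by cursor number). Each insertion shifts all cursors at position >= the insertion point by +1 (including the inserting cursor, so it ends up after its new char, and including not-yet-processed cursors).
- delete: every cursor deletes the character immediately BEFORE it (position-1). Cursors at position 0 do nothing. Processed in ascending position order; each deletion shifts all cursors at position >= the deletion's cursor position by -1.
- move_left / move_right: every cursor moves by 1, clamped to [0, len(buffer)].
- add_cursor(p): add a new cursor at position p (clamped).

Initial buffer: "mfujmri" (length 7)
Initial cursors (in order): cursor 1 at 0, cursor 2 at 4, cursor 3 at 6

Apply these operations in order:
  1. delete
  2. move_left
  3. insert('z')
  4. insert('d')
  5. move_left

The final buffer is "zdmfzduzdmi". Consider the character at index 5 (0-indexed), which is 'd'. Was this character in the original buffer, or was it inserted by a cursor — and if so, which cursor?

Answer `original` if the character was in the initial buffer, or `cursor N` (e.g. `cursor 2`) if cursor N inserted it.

Answer: cursor 2

Derivation:
After op 1 (delete): buffer="mfumi" (len 5), cursors c1@0 c2@3 c3@4, authorship .....
After op 2 (move_left): buffer="mfumi" (len 5), cursors c1@0 c2@2 c3@3, authorship .....
After op 3 (insert('z')): buffer="zmfzuzmi" (len 8), cursors c1@1 c2@4 c3@6, authorship 1..2.3..
After op 4 (insert('d')): buffer="zdmfzduzdmi" (len 11), cursors c1@2 c2@6 c3@9, authorship 11..22.33..
After op 5 (move_left): buffer="zdmfzduzdmi" (len 11), cursors c1@1 c2@5 c3@8, authorship 11..22.33..
Authorship (.=original, N=cursor N): 1 1 . . 2 2 . 3 3 . .
Index 5: author = 2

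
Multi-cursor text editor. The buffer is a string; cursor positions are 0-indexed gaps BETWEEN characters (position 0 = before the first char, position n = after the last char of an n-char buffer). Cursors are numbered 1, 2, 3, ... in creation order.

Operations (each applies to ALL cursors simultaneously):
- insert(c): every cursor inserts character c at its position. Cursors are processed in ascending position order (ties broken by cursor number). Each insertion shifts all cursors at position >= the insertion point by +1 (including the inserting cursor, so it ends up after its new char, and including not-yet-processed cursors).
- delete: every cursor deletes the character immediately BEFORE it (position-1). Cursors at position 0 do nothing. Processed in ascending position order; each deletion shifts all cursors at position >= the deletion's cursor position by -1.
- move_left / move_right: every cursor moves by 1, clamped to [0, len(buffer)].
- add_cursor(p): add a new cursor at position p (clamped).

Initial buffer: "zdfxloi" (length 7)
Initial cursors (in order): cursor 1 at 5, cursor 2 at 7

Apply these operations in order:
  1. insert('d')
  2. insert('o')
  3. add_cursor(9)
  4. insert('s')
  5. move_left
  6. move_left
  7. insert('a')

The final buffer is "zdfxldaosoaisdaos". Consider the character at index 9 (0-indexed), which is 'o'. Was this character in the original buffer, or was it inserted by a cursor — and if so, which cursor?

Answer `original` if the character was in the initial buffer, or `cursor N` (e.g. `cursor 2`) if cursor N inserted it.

Answer: original

Derivation:
After op 1 (insert('d')): buffer="zdfxldoid" (len 9), cursors c1@6 c2@9, authorship .....1..2
After op 2 (insert('o')): buffer="zdfxldooido" (len 11), cursors c1@7 c2@11, authorship .....11..22
After op 3 (add_cursor(9)): buffer="zdfxldooido" (len 11), cursors c1@7 c3@9 c2@11, authorship .....11..22
After op 4 (insert('s')): buffer="zdfxldosoisdos" (len 14), cursors c1@8 c3@11 c2@14, authorship .....111..3222
After op 5 (move_left): buffer="zdfxldosoisdos" (len 14), cursors c1@7 c3@10 c2@13, authorship .....111..3222
After op 6 (move_left): buffer="zdfxldosoisdos" (len 14), cursors c1@6 c3@9 c2@12, authorship .....111..3222
After op 7 (insert('a')): buffer="zdfxldaosoaisdaos" (len 17), cursors c1@7 c3@11 c2@15, authorship .....1111.3.32222
Authorship (.=original, N=cursor N): . . . . . 1 1 1 1 . 3 . 3 2 2 2 2
Index 9: author = original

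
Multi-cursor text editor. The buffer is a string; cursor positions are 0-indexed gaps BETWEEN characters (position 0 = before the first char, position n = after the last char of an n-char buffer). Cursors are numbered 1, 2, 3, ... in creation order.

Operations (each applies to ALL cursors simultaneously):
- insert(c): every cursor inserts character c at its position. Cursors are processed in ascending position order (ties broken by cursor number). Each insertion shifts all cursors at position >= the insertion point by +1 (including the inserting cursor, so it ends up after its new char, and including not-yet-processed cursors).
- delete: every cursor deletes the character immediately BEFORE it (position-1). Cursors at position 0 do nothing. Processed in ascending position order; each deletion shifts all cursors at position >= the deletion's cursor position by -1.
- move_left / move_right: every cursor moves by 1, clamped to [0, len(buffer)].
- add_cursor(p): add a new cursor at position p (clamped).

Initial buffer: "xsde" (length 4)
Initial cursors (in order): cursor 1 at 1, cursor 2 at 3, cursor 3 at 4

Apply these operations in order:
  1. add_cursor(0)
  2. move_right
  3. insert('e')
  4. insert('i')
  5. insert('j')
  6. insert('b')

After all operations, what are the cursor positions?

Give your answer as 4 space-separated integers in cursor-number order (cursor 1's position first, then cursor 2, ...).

Answer: 10 20 20 5

Derivation:
After op 1 (add_cursor(0)): buffer="xsde" (len 4), cursors c4@0 c1@1 c2@3 c3@4, authorship ....
After op 2 (move_right): buffer="xsde" (len 4), cursors c4@1 c1@2 c2@4 c3@4, authorship ....
After op 3 (insert('e')): buffer="xesedeee" (len 8), cursors c4@2 c1@4 c2@8 c3@8, authorship .4.1..23
After op 4 (insert('i')): buffer="xeiseideeeii" (len 12), cursors c4@3 c1@6 c2@12 c3@12, authorship .44.11..2323
After op 5 (insert('j')): buffer="xeijseijdeeeiijj" (len 16), cursors c4@4 c1@8 c2@16 c3@16, authorship .444.111..232323
After op 6 (insert('b')): buffer="xeijbseijbdeeeiijjbb" (len 20), cursors c4@5 c1@10 c2@20 c3@20, authorship .4444.1111..23232323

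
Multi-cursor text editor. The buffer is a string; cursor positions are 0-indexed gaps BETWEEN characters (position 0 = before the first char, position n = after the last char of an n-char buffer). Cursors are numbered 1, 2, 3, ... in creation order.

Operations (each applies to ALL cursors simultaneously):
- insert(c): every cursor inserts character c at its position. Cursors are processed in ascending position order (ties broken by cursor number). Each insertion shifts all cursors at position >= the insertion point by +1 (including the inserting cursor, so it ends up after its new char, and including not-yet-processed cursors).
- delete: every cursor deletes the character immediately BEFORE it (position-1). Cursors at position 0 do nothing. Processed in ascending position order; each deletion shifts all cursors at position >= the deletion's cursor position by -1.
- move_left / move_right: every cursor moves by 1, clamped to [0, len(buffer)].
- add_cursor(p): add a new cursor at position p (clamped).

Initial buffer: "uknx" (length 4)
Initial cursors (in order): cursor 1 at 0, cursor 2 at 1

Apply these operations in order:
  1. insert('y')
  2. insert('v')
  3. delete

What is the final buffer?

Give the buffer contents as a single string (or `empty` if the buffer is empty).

Answer: yuyknx

Derivation:
After op 1 (insert('y')): buffer="yuyknx" (len 6), cursors c1@1 c2@3, authorship 1.2...
After op 2 (insert('v')): buffer="yvuyvknx" (len 8), cursors c1@2 c2@5, authorship 11.22...
After op 3 (delete): buffer="yuyknx" (len 6), cursors c1@1 c2@3, authorship 1.2...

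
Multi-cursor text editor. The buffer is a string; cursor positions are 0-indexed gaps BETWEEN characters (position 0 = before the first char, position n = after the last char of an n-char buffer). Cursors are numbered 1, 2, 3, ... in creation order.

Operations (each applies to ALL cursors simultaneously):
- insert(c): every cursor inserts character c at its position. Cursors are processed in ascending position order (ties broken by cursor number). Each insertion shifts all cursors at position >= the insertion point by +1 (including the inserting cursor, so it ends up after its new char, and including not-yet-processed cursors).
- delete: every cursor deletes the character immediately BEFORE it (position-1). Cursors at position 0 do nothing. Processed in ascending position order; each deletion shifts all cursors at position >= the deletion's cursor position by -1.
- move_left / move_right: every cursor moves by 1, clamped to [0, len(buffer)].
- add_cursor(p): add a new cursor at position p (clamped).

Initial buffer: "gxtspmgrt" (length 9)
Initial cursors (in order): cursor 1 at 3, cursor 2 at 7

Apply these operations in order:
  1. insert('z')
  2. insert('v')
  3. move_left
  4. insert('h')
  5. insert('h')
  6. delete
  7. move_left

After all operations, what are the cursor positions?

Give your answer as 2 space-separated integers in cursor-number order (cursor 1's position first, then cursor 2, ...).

After op 1 (insert('z')): buffer="gxtzspmgzrt" (len 11), cursors c1@4 c2@9, authorship ...1....2..
After op 2 (insert('v')): buffer="gxtzvspmgzvrt" (len 13), cursors c1@5 c2@11, authorship ...11....22..
After op 3 (move_left): buffer="gxtzvspmgzvrt" (len 13), cursors c1@4 c2@10, authorship ...11....22..
After op 4 (insert('h')): buffer="gxtzhvspmgzhvrt" (len 15), cursors c1@5 c2@12, authorship ...111....222..
After op 5 (insert('h')): buffer="gxtzhhvspmgzhhvrt" (len 17), cursors c1@6 c2@14, authorship ...1111....2222..
After op 6 (delete): buffer="gxtzhvspmgzhvrt" (len 15), cursors c1@5 c2@12, authorship ...111....222..
After op 7 (move_left): buffer="gxtzhvspmgzhvrt" (len 15), cursors c1@4 c2@11, authorship ...111....222..

Answer: 4 11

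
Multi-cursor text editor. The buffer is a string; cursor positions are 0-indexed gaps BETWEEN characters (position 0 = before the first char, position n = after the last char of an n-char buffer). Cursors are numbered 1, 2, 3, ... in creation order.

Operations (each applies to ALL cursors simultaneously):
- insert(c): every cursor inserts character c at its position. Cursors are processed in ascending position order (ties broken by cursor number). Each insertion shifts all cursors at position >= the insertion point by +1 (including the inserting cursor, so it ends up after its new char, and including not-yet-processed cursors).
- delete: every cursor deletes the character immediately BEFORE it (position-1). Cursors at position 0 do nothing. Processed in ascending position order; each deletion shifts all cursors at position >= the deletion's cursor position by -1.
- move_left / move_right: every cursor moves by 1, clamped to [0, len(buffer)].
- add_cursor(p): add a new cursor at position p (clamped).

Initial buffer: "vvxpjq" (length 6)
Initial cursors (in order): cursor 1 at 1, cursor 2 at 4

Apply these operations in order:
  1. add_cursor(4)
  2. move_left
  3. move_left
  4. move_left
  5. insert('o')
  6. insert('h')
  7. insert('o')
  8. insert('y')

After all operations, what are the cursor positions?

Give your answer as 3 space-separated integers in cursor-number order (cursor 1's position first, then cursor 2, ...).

Answer: 4 13 13

Derivation:
After op 1 (add_cursor(4)): buffer="vvxpjq" (len 6), cursors c1@1 c2@4 c3@4, authorship ......
After op 2 (move_left): buffer="vvxpjq" (len 6), cursors c1@0 c2@3 c3@3, authorship ......
After op 3 (move_left): buffer="vvxpjq" (len 6), cursors c1@0 c2@2 c3@2, authorship ......
After op 4 (move_left): buffer="vvxpjq" (len 6), cursors c1@0 c2@1 c3@1, authorship ......
After op 5 (insert('o')): buffer="ovoovxpjq" (len 9), cursors c1@1 c2@4 c3@4, authorship 1.23.....
After op 6 (insert('h')): buffer="ohvoohhvxpjq" (len 12), cursors c1@2 c2@7 c3@7, authorship 11.2323.....
After op 7 (insert('o')): buffer="ohovoohhoovxpjq" (len 15), cursors c1@3 c2@10 c3@10, authorship 111.232323.....
After op 8 (insert('y')): buffer="ohoyvoohhooyyvxpjq" (len 18), cursors c1@4 c2@13 c3@13, authorship 1111.23232323.....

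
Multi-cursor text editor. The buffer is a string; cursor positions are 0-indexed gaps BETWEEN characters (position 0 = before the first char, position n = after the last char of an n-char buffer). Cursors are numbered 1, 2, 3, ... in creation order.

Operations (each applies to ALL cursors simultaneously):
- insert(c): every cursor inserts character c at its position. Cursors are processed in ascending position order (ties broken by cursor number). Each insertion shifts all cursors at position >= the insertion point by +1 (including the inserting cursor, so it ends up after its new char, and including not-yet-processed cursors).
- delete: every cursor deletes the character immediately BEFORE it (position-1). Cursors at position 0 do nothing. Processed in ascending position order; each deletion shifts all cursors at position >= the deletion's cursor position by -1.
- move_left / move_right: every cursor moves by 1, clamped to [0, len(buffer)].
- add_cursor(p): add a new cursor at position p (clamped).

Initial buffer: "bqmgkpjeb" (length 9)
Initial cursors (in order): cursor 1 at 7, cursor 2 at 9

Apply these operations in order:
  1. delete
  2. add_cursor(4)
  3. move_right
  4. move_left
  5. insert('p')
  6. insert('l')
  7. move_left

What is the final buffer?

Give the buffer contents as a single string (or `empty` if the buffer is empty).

Answer: bqmgplkppplle

Derivation:
After op 1 (delete): buffer="bqmgkpe" (len 7), cursors c1@6 c2@7, authorship .......
After op 2 (add_cursor(4)): buffer="bqmgkpe" (len 7), cursors c3@4 c1@6 c2@7, authorship .......
After op 3 (move_right): buffer="bqmgkpe" (len 7), cursors c3@5 c1@7 c2@7, authorship .......
After op 4 (move_left): buffer="bqmgkpe" (len 7), cursors c3@4 c1@6 c2@6, authorship .......
After op 5 (insert('p')): buffer="bqmgpkpppe" (len 10), cursors c3@5 c1@9 c2@9, authorship ....3..12.
After op 6 (insert('l')): buffer="bqmgplkppplle" (len 13), cursors c3@6 c1@12 c2@12, authorship ....33..1212.
After op 7 (move_left): buffer="bqmgplkppplle" (len 13), cursors c3@5 c1@11 c2@11, authorship ....33..1212.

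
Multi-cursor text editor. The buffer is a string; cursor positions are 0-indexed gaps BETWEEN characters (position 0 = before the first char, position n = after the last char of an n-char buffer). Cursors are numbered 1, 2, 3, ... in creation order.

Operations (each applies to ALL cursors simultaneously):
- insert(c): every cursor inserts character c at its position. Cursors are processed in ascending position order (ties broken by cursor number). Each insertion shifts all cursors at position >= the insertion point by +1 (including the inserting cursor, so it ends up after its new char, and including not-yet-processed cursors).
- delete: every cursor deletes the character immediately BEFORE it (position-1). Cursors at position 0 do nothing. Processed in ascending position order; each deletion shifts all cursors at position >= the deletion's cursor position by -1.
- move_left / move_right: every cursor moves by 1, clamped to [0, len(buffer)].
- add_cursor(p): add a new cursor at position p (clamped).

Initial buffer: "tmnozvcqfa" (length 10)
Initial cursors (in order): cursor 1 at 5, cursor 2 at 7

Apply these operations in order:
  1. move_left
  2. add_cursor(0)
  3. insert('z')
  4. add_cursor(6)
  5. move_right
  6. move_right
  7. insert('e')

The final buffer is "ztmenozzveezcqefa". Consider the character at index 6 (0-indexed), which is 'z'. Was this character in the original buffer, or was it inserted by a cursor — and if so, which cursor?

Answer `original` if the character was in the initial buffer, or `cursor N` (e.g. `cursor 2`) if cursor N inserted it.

Answer: cursor 1

Derivation:
After op 1 (move_left): buffer="tmnozvcqfa" (len 10), cursors c1@4 c2@6, authorship ..........
After op 2 (add_cursor(0)): buffer="tmnozvcqfa" (len 10), cursors c3@0 c1@4 c2@6, authorship ..........
After op 3 (insert('z')): buffer="ztmnozzvzcqfa" (len 13), cursors c3@1 c1@6 c2@9, authorship 3....1..2....
After op 4 (add_cursor(6)): buffer="ztmnozzvzcqfa" (len 13), cursors c3@1 c1@6 c4@6 c2@9, authorship 3....1..2....
After op 5 (move_right): buffer="ztmnozzvzcqfa" (len 13), cursors c3@2 c1@7 c4@7 c2@10, authorship 3....1..2....
After op 6 (move_right): buffer="ztmnozzvzcqfa" (len 13), cursors c3@3 c1@8 c4@8 c2@11, authorship 3....1..2....
After op 7 (insert('e')): buffer="ztmenozzveezcqefa" (len 17), cursors c3@4 c1@11 c4@11 c2@15, authorship 3..3..1..142..2..
Authorship (.=original, N=cursor N): 3 . . 3 . . 1 . . 1 4 2 . . 2 . .
Index 6: author = 1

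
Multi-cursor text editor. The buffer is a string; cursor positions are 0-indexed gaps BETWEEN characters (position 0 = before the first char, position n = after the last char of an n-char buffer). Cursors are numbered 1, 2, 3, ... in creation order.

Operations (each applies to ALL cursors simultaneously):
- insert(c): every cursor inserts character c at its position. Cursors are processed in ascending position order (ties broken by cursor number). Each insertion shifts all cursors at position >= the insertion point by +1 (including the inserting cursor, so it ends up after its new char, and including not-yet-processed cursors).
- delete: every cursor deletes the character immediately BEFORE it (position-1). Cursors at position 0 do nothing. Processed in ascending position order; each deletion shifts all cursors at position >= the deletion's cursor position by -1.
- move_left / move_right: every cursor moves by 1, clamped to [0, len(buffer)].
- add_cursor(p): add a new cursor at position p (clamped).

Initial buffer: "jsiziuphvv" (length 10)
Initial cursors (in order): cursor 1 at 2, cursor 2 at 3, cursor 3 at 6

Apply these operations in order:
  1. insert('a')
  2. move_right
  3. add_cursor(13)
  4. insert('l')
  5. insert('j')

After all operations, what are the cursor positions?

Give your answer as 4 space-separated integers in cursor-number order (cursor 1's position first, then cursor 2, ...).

Answer: 6 10 16 21

Derivation:
After op 1 (insert('a')): buffer="jsaiaziuaphvv" (len 13), cursors c1@3 c2@5 c3@9, authorship ..1.2...3....
After op 2 (move_right): buffer="jsaiaziuaphvv" (len 13), cursors c1@4 c2@6 c3@10, authorship ..1.2...3....
After op 3 (add_cursor(13)): buffer="jsaiaziuaphvv" (len 13), cursors c1@4 c2@6 c3@10 c4@13, authorship ..1.2...3....
After op 4 (insert('l')): buffer="jsailazliuaplhvvl" (len 17), cursors c1@5 c2@8 c3@13 c4@17, authorship ..1.12.2..3.3...4
After op 5 (insert('j')): buffer="jsailjazljiuapljhvvlj" (len 21), cursors c1@6 c2@10 c3@16 c4@21, authorship ..1.112.22..3.33...44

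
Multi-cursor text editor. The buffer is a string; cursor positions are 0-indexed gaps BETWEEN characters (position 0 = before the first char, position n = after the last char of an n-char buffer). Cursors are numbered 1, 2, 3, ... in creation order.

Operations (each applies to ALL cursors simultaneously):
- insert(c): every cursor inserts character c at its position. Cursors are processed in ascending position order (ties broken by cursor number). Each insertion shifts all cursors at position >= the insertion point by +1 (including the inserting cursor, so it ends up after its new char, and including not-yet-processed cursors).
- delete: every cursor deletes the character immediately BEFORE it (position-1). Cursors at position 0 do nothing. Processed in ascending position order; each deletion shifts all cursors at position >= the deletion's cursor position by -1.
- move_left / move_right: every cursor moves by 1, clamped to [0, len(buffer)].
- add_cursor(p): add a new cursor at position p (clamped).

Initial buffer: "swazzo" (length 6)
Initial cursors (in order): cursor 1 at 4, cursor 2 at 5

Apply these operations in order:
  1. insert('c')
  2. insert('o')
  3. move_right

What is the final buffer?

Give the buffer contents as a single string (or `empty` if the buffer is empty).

Answer: swazcozcoo

Derivation:
After op 1 (insert('c')): buffer="swazczco" (len 8), cursors c1@5 c2@7, authorship ....1.2.
After op 2 (insert('o')): buffer="swazcozcoo" (len 10), cursors c1@6 c2@9, authorship ....11.22.
After op 3 (move_right): buffer="swazcozcoo" (len 10), cursors c1@7 c2@10, authorship ....11.22.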